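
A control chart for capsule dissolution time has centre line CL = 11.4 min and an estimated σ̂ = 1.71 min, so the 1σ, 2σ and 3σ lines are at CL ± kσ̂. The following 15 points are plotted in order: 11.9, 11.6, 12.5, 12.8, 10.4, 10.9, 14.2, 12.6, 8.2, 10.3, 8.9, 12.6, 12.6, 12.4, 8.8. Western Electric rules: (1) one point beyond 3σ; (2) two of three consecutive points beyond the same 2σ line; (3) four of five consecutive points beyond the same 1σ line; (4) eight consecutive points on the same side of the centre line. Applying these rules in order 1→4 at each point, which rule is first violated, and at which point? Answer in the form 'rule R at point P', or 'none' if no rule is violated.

Zone of each point (C = within 1σ̂, B = 1σ̂–2σ̂, A = 2σ̂–3σ̂, * = beyond 3σ̂; sign = side of CL): 1:+C, 2:+C, 3:+C, 4:+C, 5:-C, 6:-C, 7:+B, 8:+C, 9:-B, 10:-C, 11:-B, 12:+C, 13:+C, 14:+C, 15:-B
No rule fires across all 15 points.

none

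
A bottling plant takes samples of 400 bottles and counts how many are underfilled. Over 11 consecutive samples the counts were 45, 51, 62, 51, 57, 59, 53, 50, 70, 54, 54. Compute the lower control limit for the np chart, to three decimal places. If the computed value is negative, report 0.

p̄ = Σdᵢ / (k·n) = 606 / (11 × 400) = 0.13773
LCL = np̄ − 3·√(np̄(1−p̄)) = 55.0909 − 3 × 6.8923 = 34.4141

34.414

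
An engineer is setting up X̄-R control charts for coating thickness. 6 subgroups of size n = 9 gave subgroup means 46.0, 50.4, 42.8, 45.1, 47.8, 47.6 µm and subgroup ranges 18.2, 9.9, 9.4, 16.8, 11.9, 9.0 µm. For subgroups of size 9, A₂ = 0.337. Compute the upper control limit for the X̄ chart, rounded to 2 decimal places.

50.84

X̄̄ = (46.0 + 50.4 + 42.8 + 45.1 + 47.8 + 47.6) / 6 = 279.7000 / 6 = 46.6167
R̄ = (18.2 + 9.9 + 9.4 + 16.8 + 11.9 + 9.0) / 6 = 75.2000 / 6 = 12.5333
UCL = X̄̄ + A₂·R̄ = 46.6167 + 0.337 × 12.5333 = 50.8404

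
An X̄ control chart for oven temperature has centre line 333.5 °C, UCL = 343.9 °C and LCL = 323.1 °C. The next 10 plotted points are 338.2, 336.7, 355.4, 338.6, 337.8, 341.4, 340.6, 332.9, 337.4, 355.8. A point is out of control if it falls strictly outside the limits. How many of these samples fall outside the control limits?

Compare each point to [323.1, 343.9]: sample 3 = 355.4 > UCL; sample 10 = 355.8 > UCL.

2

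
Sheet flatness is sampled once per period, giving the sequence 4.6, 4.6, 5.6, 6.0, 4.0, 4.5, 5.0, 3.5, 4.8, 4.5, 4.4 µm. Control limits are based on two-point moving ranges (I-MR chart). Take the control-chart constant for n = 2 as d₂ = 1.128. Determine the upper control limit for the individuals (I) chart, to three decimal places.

X̄ = (4.6 + 4.6 + 5.6 + 6.0 + 4.0 + 4.5 + 5.0 + 3.5 + 4.8 + 4.5 + 4.4) / 11 = 4.6818
Moving ranges: 0.0, 1.0, 0.4, 2.0, 0.5, 0.5, 1.5, 1.3, 0.3, 0.1; M̄R̄ = 7.6000 / 10 = 0.7600
UCL = X̄ + 3·M̄R̄/d₂ = 4.6818 + 3 × 0.7600 / 1.128 = 6.7031

6.703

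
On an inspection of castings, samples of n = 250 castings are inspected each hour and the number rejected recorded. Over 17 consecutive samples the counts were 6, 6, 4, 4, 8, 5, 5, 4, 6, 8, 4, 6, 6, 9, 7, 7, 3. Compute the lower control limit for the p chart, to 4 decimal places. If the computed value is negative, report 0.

p̄ = Σdᵢ / (k·n) = 98 / (17 × 250) = 0.02306
LCL = p̄ − 3·√(p̄(1−p̄)/n) = 0.02306 − 3 × 0.00949 = -0.00542 → 0 (negative, so LCL = 0)

0.0000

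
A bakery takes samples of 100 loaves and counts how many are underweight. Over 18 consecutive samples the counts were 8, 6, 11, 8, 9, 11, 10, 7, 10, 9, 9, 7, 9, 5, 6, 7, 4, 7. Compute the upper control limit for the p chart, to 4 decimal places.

0.1606

p̄ = Σdᵢ / (k·n) = 143 / (18 × 100) = 0.07944
UCL = p̄ + 3·√(p̄(1−p̄)/n) = 0.07944 + 3 × √(0.07944×0.92056/100) = 0.07944 + 3 × 0.02704 = 0.16057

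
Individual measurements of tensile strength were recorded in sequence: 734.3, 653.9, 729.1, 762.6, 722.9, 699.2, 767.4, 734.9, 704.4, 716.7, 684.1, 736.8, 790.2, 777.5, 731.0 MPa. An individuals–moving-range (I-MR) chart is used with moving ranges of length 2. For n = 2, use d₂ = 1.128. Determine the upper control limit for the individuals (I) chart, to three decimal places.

842.490

X̄ = (734.3 + 653.9 + 729.1 + 762.6 + 722.9 + 699.2 + 767.4 + 734.9 + 704.4 + 716.7 + 684.1 + 736.8 + 790.2 + 777.5 + 731.0) / 15 = 729.6667
Moving ranges: 80.4, 75.2, 33.5, 39.7, 23.7, 68.2, 32.5, 30.5, 12.3, 32.6, 52.7, 53.4, 12.7, 46.5; M̄R̄ = 593.9000 / 14 = 42.4214
UCL = X̄ + 3·M̄R̄/d₂ = 729.6667 + 3 × 42.4214 / 1.128 = 842.4896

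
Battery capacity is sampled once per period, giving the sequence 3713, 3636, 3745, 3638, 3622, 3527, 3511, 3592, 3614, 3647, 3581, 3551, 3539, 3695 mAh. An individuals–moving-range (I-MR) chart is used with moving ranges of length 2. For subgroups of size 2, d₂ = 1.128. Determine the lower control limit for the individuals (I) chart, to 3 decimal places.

3447.314

X̄ = (3713 + 3636 + 3745 + 3638 + 3622 + 3527 + 3511 + 3592 + 3614 + 3647 + 3581 + 3551 + 3539 + 3695) / 14 = 3615.0714
Moving ranges: 77, 109, 107, 16, 95, 16, 81, 22, 33, 66, 30, 12, 156; M̄R̄ = 820.0000 / 13 = 63.0769
LCL = X̄ − 3·M̄R̄/d₂ = 3615.0714 − 3 × 63.0769 / 1.128 = 3447.3137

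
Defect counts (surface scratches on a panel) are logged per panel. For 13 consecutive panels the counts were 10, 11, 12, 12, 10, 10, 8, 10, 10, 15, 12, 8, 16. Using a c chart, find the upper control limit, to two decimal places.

21.06

c̄ = (10 + 11 + 12 + 12 + 10 + 10 + 8 + 10 + 10 + 15 + 12 + 8 + 16) / 13 = 144 / 13 = 11.0769
UCL = c̄ + 3√c̄ = 11.0769 + 3 × √11.0769 = 11.0769 + 3 × 3.3282 = 21.0615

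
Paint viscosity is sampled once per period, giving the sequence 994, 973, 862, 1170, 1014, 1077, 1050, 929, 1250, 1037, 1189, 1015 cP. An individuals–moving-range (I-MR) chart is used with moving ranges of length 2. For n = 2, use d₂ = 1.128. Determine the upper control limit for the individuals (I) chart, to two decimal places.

1449.71

X̄ = (994 + 973 + 862 + 1170 + 1014 + 1077 + 1050 + 929 + 1250 + 1037 + 1189 + 1015) / 12 = 1046.6667
Moving ranges: 21, 111, 308, 156, 63, 27, 121, 321, 213, 152, 174; M̄R̄ = 1667.0000 / 11 = 151.5455
UCL = X̄ + 3·M̄R̄/d₂ = 1046.6667 + 3 × 151.5455 / 1.128 = 1449.7131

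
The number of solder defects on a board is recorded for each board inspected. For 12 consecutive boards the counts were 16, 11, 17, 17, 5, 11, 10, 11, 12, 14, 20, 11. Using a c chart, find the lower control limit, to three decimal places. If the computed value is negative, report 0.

c̄ = (16 + 11 + 17 + 17 + 5 + 11 + 10 + 11 + 12 + 14 + 20 + 11) / 12 = 155 / 12 = 12.9167
LCL = c̄ − 3√c̄ = 12.9167 − 3 × 3.5940 = 2.1347

2.135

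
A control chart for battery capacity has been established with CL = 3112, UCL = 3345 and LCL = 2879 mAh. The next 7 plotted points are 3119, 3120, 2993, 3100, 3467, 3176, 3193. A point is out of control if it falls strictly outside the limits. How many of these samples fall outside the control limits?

1

Compare each point to [2879, 3345]: sample 5 = 3467 > UCL.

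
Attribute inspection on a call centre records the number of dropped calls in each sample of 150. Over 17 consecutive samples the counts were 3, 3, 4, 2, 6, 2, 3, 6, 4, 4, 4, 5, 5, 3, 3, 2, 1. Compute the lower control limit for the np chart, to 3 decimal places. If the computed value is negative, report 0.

0.000

p̄ = Σdᵢ / (k·n) = 60 / (17 × 150) = 0.02353
LCL = np̄ − 3·√(np̄(1−p̄)) = 3.5294 − 3 × 1.8564 = -2.0399 → 0 (negative, so LCL = 0)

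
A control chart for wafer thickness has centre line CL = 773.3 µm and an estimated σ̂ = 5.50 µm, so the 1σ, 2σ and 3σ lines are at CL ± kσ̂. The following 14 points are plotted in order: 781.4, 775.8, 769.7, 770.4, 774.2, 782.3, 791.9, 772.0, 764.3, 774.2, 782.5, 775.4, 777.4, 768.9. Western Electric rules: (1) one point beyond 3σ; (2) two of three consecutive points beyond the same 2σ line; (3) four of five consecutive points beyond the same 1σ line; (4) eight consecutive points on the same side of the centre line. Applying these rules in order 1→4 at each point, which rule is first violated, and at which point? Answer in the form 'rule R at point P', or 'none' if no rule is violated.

rule 1 at point 7

Zone of each point (C = within 1σ̂, B = 1σ̂–2σ̂, A = 2σ̂–3σ̂, * = beyond 3σ̂; sign = side of CL): 1:+B, 2:+C, 3:-C, 4:-C, 5:+C, 6:+B, 7:+*, 8:-C, 9:-B, 10:+C, 11:+B, 12:+C, 13:+C, 14:-C
Rule 1 (one point beyond the 3σ limits) is satisfied at point 7.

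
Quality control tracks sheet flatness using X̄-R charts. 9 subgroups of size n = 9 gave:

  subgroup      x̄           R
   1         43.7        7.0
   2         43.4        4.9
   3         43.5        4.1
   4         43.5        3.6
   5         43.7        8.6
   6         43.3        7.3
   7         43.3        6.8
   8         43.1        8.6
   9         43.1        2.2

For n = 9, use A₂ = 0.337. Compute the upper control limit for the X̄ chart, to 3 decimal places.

X̄̄ = (43.7 + 43.4 + 43.5 + 43.5 + 43.7 + 43.3 + 43.3 + 43.1 + 43.1) / 9 = 390.6000 / 9 = 43.4000
R̄ = (7.0 + 4.9 + 4.1 + 3.6 + 8.6 + 7.3 + 6.8 + 8.6 + 2.2) / 9 = 53.1000 / 9 = 5.9000
UCL = X̄̄ + A₂·R̄ = 43.4000 + 0.337 × 5.9000 = 45.3883

45.388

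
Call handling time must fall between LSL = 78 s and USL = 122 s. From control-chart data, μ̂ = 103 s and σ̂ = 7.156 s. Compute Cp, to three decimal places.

Cp = (USL − LSL) / (6σ̂) = (122 − 78) / (6 × 7.156) = 44.0000 / 42.9360 = 1.0248

1.025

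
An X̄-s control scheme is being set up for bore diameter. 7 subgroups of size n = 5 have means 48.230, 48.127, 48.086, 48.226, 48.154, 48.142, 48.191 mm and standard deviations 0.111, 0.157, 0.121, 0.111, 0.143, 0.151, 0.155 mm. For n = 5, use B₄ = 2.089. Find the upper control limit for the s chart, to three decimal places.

s̄ = (0.111 + 0.157 + 0.121 + 0.111 + 0.143 + 0.151 + 0.155) / 7 = 0.1356
UCL_s = B₄·s̄ = 2.089 × 0.1356 = 0.2832

0.283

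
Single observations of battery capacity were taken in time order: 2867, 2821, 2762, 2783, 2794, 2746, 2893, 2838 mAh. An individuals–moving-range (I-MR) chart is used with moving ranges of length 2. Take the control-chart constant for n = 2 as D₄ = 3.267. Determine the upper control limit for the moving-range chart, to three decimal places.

Moving ranges: 46, 59, 21, 11, 48, 147, 55; M̄R̄ = 387.0000 / 7 = 55.2857
UCL_MR = D₄·M̄R̄ = 3.267 × 55.2857 = 180.6184

180.618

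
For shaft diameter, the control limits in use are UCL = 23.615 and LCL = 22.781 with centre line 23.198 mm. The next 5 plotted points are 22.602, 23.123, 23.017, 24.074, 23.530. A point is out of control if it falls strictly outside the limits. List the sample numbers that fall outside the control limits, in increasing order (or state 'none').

Compare each point to [22.781, 23.615]: sample 1 = 22.602 < LCL; sample 4 = 24.074 > UCL.

1, 4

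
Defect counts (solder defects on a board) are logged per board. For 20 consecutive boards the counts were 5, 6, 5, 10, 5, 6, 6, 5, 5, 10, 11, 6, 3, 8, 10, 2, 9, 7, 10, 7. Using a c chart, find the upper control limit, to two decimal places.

c̄ = (5 + 6 + 5 + 10 + 5 + 6 + 6 + 5 + 5 + 10 + 11 + 6 + 3 + 8 + 10 + 2 + 9 + 7 + 10 + 7) / 20 = 136 / 20 = 6.8000
UCL = c̄ + 3√c̄ = 6.8000 + 3 × √6.8000 = 6.8000 + 3 × 2.6077 = 14.6230

14.62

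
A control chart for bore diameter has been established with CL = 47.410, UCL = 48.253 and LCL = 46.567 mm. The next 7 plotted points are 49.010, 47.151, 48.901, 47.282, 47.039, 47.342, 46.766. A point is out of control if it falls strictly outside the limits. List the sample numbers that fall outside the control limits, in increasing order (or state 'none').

1, 3

Compare each point to [46.567, 48.253]: sample 1 = 49.010 > UCL; sample 3 = 48.901 > UCL.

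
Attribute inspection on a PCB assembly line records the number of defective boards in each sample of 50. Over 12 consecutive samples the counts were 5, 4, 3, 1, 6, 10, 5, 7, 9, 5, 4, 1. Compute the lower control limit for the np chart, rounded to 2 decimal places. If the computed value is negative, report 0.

p̄ = Σdᵢ / (k·n) = 60 / (12 × 50) = 0.10000
LCL = np̄ − 3·√(np̄(1−p̄)) = 5.0000 − 3 × 2.1213 = -1.3640 → 0 (negative, so LCL = 0)

0.00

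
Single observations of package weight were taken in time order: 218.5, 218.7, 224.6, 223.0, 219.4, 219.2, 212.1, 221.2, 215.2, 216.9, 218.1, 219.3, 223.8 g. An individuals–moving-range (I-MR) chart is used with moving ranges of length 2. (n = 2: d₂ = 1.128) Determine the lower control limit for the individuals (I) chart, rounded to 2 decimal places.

X̄ = (218.5 + 218.7 + 224.6 + 223.0 + 219.4 + 219.2 + 212.1 + 221.2 + 215.2 + 216.9 + 218.1 + 219.3 + 223.8) / 13 = 219.2308
Moving ranges: 0.2, 5.9, 1.6, 3.6, 0.2, 7.1, 9.1, 6.0, 1.7, 1.2, 1.2, 4.5; M̄R̄ = 42.3000 / 12 = 3.5250
LCL = X̄ − 3·M̄R̄/d₂ = 219.2308 − 3 × 3.5250 / 1.128 = 209.8558

209.86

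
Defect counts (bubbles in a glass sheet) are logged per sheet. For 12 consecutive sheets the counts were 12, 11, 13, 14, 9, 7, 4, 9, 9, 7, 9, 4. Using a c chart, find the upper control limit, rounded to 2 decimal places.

c̄ = (12 + 11 + 13 + 14 + 9 + 7 + 4 + 9 + 9 + 7 + 9 + 4) / 12 = 108 / 12 = 9.0000
UCL = c̄ + 3√c̄ = 9.0000 + 3 × √9.0000 = 9.0000 + 3 × 3.0000 = 18.0000

18.00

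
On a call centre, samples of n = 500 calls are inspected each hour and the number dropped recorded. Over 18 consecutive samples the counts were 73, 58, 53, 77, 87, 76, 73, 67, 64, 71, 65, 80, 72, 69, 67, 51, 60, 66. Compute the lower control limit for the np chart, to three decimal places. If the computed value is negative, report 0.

p̄ = Σdᵢ / (k·n) = 1229 / (18 × 500) = 0.13656
LCL = np̄ − 3·√(np̄(1−p̄)) = 68.2778 − 3 × 7.6782 = 45.2433

45.243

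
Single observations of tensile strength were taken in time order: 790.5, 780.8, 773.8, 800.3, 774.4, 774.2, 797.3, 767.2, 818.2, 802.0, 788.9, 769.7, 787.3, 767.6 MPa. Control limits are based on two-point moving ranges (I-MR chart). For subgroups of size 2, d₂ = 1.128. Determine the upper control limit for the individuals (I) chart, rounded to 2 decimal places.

X̄ = (790.5 + 780.8 + 773.8 + 800.3 + 774.4 + 774.2 + 797.3 + 767.2 + 818.2 + 802.0 + 788.9 + 769.7 + 787.3 + 767.6) / 14 = 785.1571
Moving ranges: 9.7, 7.0, 26.5, 25.9, 0.2, 23.1, 30.1, 51.0, 16.2, 13.1, 19.2, 17.6, 19.7; M̄R̄ = 259.3000 / 13 = 19.9462
UCL = X̄ + 3·M̄R̄/d₂ = 785.1571 + 3 × 19.9462 / 1.128 = 838.2054

838.21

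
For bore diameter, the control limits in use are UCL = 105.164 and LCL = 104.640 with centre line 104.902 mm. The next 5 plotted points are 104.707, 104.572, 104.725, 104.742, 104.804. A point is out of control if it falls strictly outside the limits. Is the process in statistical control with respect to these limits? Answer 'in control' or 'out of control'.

Compare each point to [104.640, 105.164]: sample 2 = 104.572 < LCL.

out of control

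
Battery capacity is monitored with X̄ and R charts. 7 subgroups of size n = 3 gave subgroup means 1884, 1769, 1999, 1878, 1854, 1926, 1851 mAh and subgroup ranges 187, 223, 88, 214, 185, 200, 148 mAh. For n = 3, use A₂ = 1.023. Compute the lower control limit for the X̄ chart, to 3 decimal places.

1698.195

X̄̄ = (1884 + 1769 + 1999 + 1878 + 1854 + 1926 + 1851) / 7 = 13161.0000 / 7 = 1880.1429
R̄ = (187 + 223 + 88 + 214 + 185 + 200 + 148) / 7 = 1245.0000 / 7 = 177.8571
LCL = X̄̄ − A₂·R̄ = 1880.1429 − 1.023 × 177.8571 = 1698.1950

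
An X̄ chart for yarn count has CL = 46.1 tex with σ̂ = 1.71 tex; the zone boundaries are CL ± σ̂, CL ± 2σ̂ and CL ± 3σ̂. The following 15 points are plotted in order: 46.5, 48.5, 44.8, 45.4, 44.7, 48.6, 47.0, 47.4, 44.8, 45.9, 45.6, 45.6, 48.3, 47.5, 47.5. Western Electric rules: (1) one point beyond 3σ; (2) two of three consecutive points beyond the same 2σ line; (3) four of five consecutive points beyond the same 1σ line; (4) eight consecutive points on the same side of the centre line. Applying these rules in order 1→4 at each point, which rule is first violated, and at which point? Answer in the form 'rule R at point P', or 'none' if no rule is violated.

none

Zone of each point (C = within 1σ̂, B = 1σ̂–2σ̂, A = 2σ̂–3σ̂, * = beyond 3σ̂; sign = side of CL): 1:+C, 2:+B, 3:-C, 4:-C, 5:-C, 6:+B, 7:+C, 8:+C, 9:-C, 10:-C, 11:-C, 12:-C, 13:+B, 14:+C, 15:+C
No rule fires across all 15 points.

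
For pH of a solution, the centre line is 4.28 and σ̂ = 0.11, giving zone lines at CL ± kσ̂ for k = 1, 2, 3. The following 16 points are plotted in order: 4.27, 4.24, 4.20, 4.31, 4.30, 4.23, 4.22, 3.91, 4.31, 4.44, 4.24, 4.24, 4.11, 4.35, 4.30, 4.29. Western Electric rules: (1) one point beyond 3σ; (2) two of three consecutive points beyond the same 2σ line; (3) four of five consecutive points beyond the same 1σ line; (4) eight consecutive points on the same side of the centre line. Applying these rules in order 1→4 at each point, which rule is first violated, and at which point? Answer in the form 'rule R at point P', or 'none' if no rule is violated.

rule 1 at point 8

Zone of each point (C = within 1σ̂, B = 1σ̂–2σ̂, A = 2σ̂–3σ̂, * = beyond 3σ̂; sign = side of CL): 1:-C, 2:-C, 3:-C, 4:+C, 5:+C, 6:-C, 7:-C, 8:-*, 9:+C, 10:+B, 11:-C, 12:-C, 13:-B, 14:+C, 15:+C, 16:+C
Rule 1 (one point beyond the 3σ limits) is satisfied at point 8.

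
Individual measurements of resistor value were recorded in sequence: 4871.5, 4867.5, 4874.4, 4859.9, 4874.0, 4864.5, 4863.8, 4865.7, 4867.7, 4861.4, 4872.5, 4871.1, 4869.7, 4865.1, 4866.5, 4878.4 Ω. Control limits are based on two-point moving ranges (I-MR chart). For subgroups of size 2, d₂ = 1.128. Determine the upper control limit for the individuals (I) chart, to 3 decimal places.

4884.615

X̄ = (4871.5 + 4867.5 + 4874.4 + 4859.9 + 4874.0 + 4864.5 + 4863.8 + 4865.7 + 4867.7 + 4861.4 + 4872.5 + 4871.1 + 4869.7 + 4865.1 + 4866.5 + 4878.4) / 16 = 4868.3562
Moving ranges: 4.0, 6.9, 14.5, 14.1, 9.5, 0.7, 1.9, 2.0, 6.3, 11.1, 1.4, 1.4, 4.6, 1.4, 11.9; M̄R̄ = 91.7000 / 15 = 6.1133
UCL = X̄ + 3·M̄R̄/d₂ = 4868.3562 + 3 × 6.1133 / 1.128 = 4884.6151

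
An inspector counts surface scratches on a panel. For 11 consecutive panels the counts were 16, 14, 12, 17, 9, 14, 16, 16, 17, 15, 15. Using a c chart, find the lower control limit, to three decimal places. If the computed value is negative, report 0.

c̄ = (16 + 14 + 12 + 17 + 9 + 14 + 16 + 16 + 17 + 15 + 15) / 11 = 161 / 11 = 14.6364
LCL = c̄ − 3√c̄ = 14.6364 − 3 × 3.8258 = 3.1591

3.159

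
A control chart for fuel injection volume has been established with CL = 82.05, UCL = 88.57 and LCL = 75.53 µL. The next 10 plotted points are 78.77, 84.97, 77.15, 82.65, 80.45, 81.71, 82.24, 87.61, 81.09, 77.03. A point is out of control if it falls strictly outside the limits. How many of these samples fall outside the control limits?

All 10 points lie within [75.53, 88.57].

0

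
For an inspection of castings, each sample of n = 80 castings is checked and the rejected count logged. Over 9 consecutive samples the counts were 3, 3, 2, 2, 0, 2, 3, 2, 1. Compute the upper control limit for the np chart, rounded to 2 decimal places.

6.19

p̄ = Σdᵢ / (k·n) = 18 / (9 × 80) = 0.02500
UCL = np̄ + 3·√(np̄(1−p̄)) = 2.0000 + 3 × √(2.0000×0.97500) = 2.0000 + 3 × 1.3964 = 6.1893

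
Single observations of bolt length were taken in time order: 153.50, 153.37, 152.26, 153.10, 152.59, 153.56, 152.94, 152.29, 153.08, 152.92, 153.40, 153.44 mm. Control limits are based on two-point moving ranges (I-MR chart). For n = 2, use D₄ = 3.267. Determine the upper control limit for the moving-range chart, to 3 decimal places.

Moving ranges: 0.13, 1.11, 0.84, 0.51, 0.97, 0.62, 0.65, 0.79, 0.16, 0.48, 0.04; M̄R̄ = 6.3000 / 11 = 0.5727
UCL_MR = D₄·M̄R̄ = 3.267 × 0.5727 = 1.8711

1.871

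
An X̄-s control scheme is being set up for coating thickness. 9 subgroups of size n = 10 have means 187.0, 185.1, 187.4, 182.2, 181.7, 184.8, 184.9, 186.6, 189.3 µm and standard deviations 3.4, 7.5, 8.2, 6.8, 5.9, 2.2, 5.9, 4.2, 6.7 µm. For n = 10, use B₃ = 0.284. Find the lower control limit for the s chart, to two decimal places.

s̄ = (3.4 + 7.5 + 8.2 + 6.8 + 5.9 + 2.2 + 5.9 + 4.2 + 6.7) / 9 = 5.6444
LCL_s = B₃·s̄ = 0.284 × 5.6444 = 1.6030

1.60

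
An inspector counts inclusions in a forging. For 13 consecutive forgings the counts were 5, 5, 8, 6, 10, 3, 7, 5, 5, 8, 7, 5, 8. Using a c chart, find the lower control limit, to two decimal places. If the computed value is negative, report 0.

0.00

c̄ = (5 + 5 + 8 + 6 + 10 + 3 + 7 + 5 + 5 + 8 + 7 + 5 + 8) / 13 = 82 / 13 = 6.3077
LCL = c̄ − 3√c̄ = 6.3077 − 3 × 2.5115 = -1.2268 → 0 (cannot be negative)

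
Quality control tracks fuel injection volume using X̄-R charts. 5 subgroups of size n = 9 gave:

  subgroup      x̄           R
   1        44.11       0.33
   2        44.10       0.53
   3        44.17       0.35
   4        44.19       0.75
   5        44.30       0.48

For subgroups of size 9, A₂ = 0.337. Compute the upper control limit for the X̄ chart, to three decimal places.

X̄̄ = (44.11 + 44.10 + 44.17 + 44.19 + 44.30) / 5 = 220.8700 / 5 = 44.1740
R̄ = (0.33 + 0.53 + 0.35 + 0.75 + 0.48) / 5 = 2.4400 / 5 = 0.4880
UCL = X̄̄ + A₂·R̄ = 44.1740 + 0.337 × 0.4880 = 44.3385

44.338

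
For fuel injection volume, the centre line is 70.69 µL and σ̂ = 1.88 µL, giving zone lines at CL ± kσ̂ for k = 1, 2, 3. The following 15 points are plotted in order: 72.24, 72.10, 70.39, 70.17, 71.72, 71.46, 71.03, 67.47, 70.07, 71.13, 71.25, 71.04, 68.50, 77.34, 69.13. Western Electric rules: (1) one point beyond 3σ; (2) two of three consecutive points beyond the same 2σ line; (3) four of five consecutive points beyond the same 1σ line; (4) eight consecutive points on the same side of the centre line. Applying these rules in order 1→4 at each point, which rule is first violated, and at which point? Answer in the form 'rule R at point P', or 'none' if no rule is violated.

Zone of each point (C = within 1σ̂, B = 1σ̂–2σ̂, A = 2σ̂–3σ̂, * = beyond 3σ̂; sign = side of CL): 1:+C, 2:+C, 3:-C, 4:-C, 5:+C, 6:+C, 7:+C, 8:-B, 9:-C, 10:+C, 11:+C, 12:+C, 13:-B, 14:+*, 15:-C
Rule 1 (one point beyond the 3σ limits) is satisfied at point 14.

rule 1 at point 14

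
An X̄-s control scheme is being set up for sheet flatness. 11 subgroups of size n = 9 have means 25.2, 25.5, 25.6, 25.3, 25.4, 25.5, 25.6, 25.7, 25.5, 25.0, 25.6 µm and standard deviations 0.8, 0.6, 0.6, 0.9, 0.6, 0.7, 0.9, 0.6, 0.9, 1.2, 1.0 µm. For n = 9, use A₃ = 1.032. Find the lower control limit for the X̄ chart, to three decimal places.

X̄̄ = (25.2 + 25.5 + 25.6 + 25.3 + 25.4 + 25.5 + 25.6 + 25.7 + 25.5 + 25.0 + 25.6) / 11 = 25.4455
s̄ = (0.8 + 0.6 + 0.6 + 0.9 + 0.6 + 0.7 + 0.9 + 0.6 + 0.9 + 1.2 + 1.0) / 11 = 0.8000
LCL = X̄̄ − A₃·s̄ = 25.4455 − 1.032 × 0.8000 = 24.6199

24.620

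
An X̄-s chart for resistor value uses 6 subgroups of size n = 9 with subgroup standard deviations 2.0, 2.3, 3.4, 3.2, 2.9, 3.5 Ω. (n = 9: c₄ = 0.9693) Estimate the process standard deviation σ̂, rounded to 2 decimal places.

2.97

s̄ = (2.0 + 2.3 + 3.4 + 3.2 + 2.9 + 3.5) / 6 = 2.8833
σ̂ = s̄ / c₄ = 2.8833 / 0.9693 = 2.9747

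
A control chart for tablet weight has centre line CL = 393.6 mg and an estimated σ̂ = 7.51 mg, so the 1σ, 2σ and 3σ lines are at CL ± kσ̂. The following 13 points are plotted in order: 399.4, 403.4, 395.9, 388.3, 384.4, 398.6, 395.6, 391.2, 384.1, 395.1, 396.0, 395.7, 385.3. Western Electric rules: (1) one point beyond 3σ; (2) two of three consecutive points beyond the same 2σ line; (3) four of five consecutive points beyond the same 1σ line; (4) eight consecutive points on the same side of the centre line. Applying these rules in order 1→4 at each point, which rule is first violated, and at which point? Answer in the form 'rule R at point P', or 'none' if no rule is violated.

none

Zone of each point (C = within 1σ̂, B = 1σ̂–2σ̂, A = 2σ̂–3σ̂, * = beyond 3σ̂; sign = side of CL): 1:+C, 2:+B, 3:+C, 4:-C, 5:-B, 6:+C, 7:+C, 8:-C, 9:-B, 10:+C, 11:+C, 12:+C, 13:-B
No rule fires across all 13 points.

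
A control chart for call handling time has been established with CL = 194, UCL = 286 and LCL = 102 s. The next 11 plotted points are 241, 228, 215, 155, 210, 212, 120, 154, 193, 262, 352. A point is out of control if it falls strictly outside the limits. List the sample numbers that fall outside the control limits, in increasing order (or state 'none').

Compare each point to [102, 286]: sample 11 = 352 > UCL.

11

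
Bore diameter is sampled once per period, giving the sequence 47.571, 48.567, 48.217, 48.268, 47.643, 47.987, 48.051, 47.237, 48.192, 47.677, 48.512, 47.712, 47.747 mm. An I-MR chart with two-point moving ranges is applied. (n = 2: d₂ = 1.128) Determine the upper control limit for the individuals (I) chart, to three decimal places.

49.367

X̄ = (47.571 + 48.567 + 48.217 + 48.268 + 47.643 + 47.987 + 48.051 + 47.237 + 48.192 + 47.677 + 48.512 + 47.712 + 47.747) / 13 = 47.9524
Moving ranges: 0.996, 0.350, 0.051, 0.625, 0.344, 0.064, 0.814, 0.955, 0.515, 0.835, 0.800, 0.035; M̄R̄ = 6.3840 / 12 = 0.5320
UCL = X̄ + 3·M̄R̄/d₂ = 47.9524 + 3 × 0.5320 / 1.128 = 49.3673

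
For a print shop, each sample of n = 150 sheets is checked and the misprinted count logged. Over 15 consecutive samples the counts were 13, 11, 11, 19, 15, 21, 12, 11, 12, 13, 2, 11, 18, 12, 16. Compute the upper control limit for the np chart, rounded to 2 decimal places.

p̄ = Σdᵢ / (k·n) = 197 / (15 × 150) = 0.08756
UCL = np̄ + 3·√(np̄(1−p̄)) = 13.1333 + 3 × √(13.1333×0.91244) = 13.1333 + 3 × 3.4617 = 23.5185

23.52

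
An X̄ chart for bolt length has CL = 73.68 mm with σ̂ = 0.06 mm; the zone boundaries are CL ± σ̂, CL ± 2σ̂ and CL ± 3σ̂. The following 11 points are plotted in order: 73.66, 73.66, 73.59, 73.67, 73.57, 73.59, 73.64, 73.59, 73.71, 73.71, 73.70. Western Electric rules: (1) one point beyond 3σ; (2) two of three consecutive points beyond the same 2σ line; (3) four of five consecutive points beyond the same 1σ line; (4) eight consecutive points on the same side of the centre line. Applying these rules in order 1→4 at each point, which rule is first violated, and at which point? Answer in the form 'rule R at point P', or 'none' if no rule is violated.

rule 4 at point 8

Zone of each point (C = within 1σ̂, B = 1σ̂–2σ̂, A = 2σ̂–3σ̂, * = beyond 3σ̂; sign = side of CL): 1:-C, 2:-C, 3:-B, 4:-C, 5:-B, 6:-B, 7:-C, 8:-B, 9:+C, 10:+C, 11:+C
Rule 4 (eight consecutive points on the same side of the centre line) is satisfied at point 8.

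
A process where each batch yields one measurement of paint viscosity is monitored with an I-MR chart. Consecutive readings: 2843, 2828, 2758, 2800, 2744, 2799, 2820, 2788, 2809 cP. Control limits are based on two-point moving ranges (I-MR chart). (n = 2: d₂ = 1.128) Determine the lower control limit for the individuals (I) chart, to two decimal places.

2695.05

X̄ = (2843 + 2828 + 2758 + 2800 + 2744 + 2799 + 2820 + 2788 + 2809) / 9 = 2798.7778
Moving ranges: 15, 70, 42, 56, 55, 21, 32, 21; M̄R̄ = 312.0000 / 8 = 39.0000
LCL = X̄ − 3·M̄R̄/d₂ = 2798.7778 − 3 × 39.0000 / 1.128 = 2695.0544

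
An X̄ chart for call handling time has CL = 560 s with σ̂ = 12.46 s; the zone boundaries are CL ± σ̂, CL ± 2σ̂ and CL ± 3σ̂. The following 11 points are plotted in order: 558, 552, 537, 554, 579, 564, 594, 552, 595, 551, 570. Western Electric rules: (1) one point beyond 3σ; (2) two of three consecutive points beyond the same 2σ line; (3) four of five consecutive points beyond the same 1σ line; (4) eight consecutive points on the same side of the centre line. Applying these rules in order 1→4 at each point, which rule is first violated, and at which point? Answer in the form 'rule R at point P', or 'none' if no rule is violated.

Zone of each point (C = within 1σ̂, B = 1σ̂–2σ̂, A = 2σ̂–3σ̂, * = beyond 3σ̂; sign = side of CL): 1:-C, 2:-C, 3:-B, 4:-C, 5:+B, 6:+C, 7:+A, 8:-C, 9:+A, 10:-C, 11:+C
Rule 2 (two of three consecutive points beyond the same 2σ limit) is satisfied at point 9.

rule 2 at point 9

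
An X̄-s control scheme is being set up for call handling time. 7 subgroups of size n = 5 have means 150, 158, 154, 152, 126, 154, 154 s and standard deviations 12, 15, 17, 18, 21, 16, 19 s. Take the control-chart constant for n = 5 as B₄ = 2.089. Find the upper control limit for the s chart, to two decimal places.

s̄ = (12 + 15 + 17 + 18 + 21 + 16 + 19) / 7 = 16.8571
UCL_s = B₄·s̄ = 2.089 × 16.8571 = 35.2146

35.21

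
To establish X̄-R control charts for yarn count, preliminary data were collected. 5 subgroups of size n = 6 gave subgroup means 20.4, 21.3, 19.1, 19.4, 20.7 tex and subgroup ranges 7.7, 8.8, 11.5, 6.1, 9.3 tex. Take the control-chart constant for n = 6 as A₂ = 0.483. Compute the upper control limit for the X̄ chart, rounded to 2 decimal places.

X̄̄ = (20.4 + 21.3 + 19.1 + 19.4 + 20.7) / 5 = 100.9000 / 5 = 20.1800
R̄ = (7.7 + 8.8 + 11.5 + 6.1 + 9.3) / 5 = 43.4000 / 5 = 8.6800
UCL = X̄̄ + A₂·R̄ = 20.1800 + 0.483 × 8.6800 = 24.3724

24.37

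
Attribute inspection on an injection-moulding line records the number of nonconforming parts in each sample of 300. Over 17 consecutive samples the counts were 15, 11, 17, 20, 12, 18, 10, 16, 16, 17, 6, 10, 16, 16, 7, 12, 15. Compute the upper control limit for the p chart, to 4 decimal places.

0.0821

p̄ = Σdᵢ / (k·n) = 234 / (17 × 300) = 0.04588
UCL = p̄ + 3·√(p̄(1−p̄)/n) = 0.04588 + 3 × √(0.04588×0.95412/300) = 0.04588 + 3 × 0.01208 = 0.08212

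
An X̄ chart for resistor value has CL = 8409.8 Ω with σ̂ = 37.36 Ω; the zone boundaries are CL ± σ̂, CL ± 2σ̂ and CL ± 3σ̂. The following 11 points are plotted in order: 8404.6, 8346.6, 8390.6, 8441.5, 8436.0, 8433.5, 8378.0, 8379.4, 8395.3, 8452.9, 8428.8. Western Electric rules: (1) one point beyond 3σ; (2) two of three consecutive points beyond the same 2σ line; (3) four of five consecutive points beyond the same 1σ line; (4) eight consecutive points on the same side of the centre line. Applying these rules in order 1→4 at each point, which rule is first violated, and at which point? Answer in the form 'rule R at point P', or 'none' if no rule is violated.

Zone of each point (C = within 1σ̂, B = 1σ̂–2σ̂, A = 2σ̂–3σ̂, * = beyond 3σ̂; sign = side of CL): 1:-C, 2:-B, 3:-C, 4:+C, 5:+C, 6:+C, 7:-C, 8:-C, 9:-C, 10:+B, 11:+C
No rule fires across all 11 points.

none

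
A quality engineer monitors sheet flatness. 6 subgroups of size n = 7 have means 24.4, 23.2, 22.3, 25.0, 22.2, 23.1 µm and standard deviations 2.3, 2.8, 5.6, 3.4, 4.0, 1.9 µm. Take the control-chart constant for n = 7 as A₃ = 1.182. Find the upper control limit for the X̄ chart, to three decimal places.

27.307

X̄̄ = (24.4 + 23.2 + 22.3 + 25.0 + 22.2 + 23.1) / 6 = 23.3667
s̄ = (2.3 + 2.8 + 5.6 + 3.4 + 4.0 + 1.9) / 6 = 3.3333
UCL = X̄̄ + A₃·s̄ = 23.3667 + 1.182 × 3.3333 = 27.3067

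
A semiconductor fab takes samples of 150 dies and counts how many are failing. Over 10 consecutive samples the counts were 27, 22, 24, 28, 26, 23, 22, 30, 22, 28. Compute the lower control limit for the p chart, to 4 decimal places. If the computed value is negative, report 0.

p̄ = Σdᵢ / (k·n) = 252 / (10 × 150) = 0.16800
LCL = p̄ − 3·√(p̄(1−p̄)/n) = 0.16800 − 3 × 0.03053 = 0.07642

0.0764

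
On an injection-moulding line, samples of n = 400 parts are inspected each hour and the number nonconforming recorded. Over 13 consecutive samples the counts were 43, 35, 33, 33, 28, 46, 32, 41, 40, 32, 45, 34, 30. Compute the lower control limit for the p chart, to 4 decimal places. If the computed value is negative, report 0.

0.0477

p̄ = Σdᵢ / (k·n) = 472 / (13 × 400) = 0.09077
LCL = p̄ − 3·√(p̄(1−p̄)/n) = 0.09077 − 3 × 0.01436 = 0.04768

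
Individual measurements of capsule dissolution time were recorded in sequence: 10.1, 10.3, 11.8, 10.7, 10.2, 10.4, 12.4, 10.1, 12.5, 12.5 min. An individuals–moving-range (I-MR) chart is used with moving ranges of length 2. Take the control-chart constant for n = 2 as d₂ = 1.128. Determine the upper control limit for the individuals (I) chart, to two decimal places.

X̄ = (10.1 + 10.3 + 11.8 + 10.7 + 10.2 + 10.4 + 12.4 + 10.1 + 12.5 + 12.5) / 10 = 11.1000
Moving ranges: 0.2, 1.5, 1.1, 0.5, 0.2, 2.0, 2.3, 2.4, 0.0; M̄R̄ = 10.2000 / 9 = 1.1333
UCL = X̄ + 3·M̄R̄/d₂ = 11.1000 + 3 × 1.1333 / 1.128 = 14.1142

14.11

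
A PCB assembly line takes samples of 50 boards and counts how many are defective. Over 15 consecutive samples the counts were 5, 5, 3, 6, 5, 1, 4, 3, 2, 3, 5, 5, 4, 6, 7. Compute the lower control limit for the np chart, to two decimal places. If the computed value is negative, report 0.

0.00

p̄ = Σdᵢ / (k·n) = 64 / (15 × 50) = 0.08533
LCL = np̄ − 3·√(np̄(1−p̄)) = 4.2667 − 3 × 1.9755 = -1.6598 → 0 (negative, so LCL = 0)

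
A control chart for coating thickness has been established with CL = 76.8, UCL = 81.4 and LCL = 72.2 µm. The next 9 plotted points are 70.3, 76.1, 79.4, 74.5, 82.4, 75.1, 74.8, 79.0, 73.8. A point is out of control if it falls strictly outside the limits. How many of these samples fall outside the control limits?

2

Compare each point to [72.2, 81.4]: sample 1 = 70.3 < LCL; sample 5 = 82.4 > UCL.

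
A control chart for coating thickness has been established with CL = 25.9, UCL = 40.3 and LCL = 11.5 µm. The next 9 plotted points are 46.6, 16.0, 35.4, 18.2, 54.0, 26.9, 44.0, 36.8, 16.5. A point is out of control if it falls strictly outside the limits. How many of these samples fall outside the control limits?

3

Compare each point to [11.5, 40.3]: sample 1 = 46.6 > UCL; sample 5 = 54.0 > UCL; sample 7 = 44.0 > UCL.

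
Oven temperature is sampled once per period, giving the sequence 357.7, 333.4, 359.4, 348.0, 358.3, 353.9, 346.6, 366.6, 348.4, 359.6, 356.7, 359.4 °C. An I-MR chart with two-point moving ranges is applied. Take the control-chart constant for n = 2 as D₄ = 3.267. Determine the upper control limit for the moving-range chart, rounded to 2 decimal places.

Moving ranges: 24.3, 26.0, 11.4, 10.3, 4.4, 7.3, 20.0, 18.2, 11.2, 2.9, 2.7; M̄R̄ = 138.7000 / 11 = 12.6091
UCL_MR = D₄·M̄R̄ = 3.267 × 12.6091 = 41.1939

41.19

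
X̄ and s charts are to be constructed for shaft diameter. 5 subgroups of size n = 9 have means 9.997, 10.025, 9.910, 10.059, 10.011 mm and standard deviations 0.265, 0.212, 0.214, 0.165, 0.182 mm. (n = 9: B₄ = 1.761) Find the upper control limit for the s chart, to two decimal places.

s̄ = (0.265 + 0.212 + 0.214 + 0.165 + 0.182) / 5 = 0.2076
UCL_s = B₄·s̄ = 1.761 × 0.2076 = 0.3656

0.37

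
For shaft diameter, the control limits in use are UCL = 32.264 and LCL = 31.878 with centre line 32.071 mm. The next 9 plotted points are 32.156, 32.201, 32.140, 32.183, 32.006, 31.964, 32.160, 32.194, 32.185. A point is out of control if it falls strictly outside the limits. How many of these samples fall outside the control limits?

0

All 9 points lie within [31.878, 32.264].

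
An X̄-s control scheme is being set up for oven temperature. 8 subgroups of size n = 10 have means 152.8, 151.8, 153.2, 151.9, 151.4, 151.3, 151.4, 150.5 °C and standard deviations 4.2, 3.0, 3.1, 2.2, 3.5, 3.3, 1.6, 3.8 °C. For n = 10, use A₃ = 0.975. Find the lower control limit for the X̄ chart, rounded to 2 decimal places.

148.78

X̄̄ = (152.8 + 151.8 + 153.2 + 151.9 + 151.4 + 151.3 + 151.4 + 150.5) / 8 = 151.7875
s̄ = (4.2 + 3.0 + 3.1 + 2.2 + 3.5 + 3.3 + 1.6 + 3.8) / 8 = 3.0875
LCL = X̄̄ − A₃·s̄ = 151.7875 − 0.975 × 3.0875 = 148.7772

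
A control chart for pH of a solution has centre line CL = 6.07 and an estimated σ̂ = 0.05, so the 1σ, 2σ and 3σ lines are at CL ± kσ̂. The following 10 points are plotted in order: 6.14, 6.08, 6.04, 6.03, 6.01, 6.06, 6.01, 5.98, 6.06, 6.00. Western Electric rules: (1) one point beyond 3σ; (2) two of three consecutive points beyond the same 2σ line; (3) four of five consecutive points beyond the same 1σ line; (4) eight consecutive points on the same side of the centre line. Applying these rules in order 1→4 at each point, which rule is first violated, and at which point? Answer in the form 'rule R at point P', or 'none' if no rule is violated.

rule 4 at point 10

Zone of each point (C = within 1σ̂, B = 1σ̂–2σ̂, A = 2σ̂–3σ̂, * = beyond 3σ̂; sign = side of CL): 1:+B, 2:+C, 3:-C, 4:-C, 5:-B, 6:-C, 7:-B, 8:-B, 9:-C, 10:-B
Rule 4 (eight consecutive points on the same side of the centre line) is satisfied at point 10.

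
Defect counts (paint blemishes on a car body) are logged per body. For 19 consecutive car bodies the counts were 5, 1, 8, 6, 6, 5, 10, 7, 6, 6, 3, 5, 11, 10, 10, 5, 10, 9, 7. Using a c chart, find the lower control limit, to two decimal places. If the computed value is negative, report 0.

0.00

c̄ = (5 + 1 + 8 + 6 + 6 + 5 + 10 + 7 + 6 + 6 + 3 + 5 + 11 + 10 + 10 + 5 + 10 + 9 + 7) / 19 = 130 / 19 = 6.8421
LCL = c̄ − 3√c̄ = 6.8421 − 3 × 2.6157 = -1.0051 → 0 (cannot be negative)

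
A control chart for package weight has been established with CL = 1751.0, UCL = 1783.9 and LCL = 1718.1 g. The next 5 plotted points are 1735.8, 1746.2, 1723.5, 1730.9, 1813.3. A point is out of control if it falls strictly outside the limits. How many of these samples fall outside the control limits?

1

Compare each point to [1718.1, 1783.9]: sample 5 = 1813.3 > UCL.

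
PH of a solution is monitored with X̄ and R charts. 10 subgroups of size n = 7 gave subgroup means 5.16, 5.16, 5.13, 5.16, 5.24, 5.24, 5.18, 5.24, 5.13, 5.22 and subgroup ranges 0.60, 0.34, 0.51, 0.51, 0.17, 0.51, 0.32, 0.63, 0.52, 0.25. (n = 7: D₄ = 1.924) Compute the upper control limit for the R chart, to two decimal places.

0.84

R̄ = (0.60 + 0.34 + 0.51 + 0.51 + 0.17 + 0.51 + 0.32 + 0.63 + 0.52 + 0.25) / 10 = 4.3600 / 10 = 0.4360
UCL_R = D₄·R̄ = 1.924 × 0.4360 = 0.8389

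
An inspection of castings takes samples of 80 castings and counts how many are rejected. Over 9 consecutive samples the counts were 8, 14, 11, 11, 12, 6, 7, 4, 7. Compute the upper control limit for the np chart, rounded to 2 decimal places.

p̄ = Σdᵢ / (k·n) = 80 / (9 × 80) = 0.11111
UCL = np̄ + 3·√(np̄(1−p̄)) = 8.8889 + 3 × √(8.8889×0.88889) = 8.8889 + 3 × 2.8109 = 17.3216

17.32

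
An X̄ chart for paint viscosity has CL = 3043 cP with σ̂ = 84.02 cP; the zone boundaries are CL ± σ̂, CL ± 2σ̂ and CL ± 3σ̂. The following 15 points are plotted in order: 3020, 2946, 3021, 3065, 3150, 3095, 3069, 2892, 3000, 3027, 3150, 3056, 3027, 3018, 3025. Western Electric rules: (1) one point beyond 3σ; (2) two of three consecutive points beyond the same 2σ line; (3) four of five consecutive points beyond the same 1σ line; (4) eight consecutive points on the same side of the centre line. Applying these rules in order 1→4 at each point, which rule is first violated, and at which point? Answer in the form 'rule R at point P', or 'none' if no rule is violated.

Zone of each point (C = within 1σ̂, B = 1σ̂–2σ̂, A = 2σ̂–3σ̂, * = beyond 3σ̂; sign = side of CL): 1:-C, 2:-B, 3:-C, 4:+C, 5:+B, 6:+C, 7:+C, 8:-B, 9:-C, 10:-C, 11:+B, 12:+C, 13:-C, 14:-C, 15:-C
No rule fires across all 15 points.

none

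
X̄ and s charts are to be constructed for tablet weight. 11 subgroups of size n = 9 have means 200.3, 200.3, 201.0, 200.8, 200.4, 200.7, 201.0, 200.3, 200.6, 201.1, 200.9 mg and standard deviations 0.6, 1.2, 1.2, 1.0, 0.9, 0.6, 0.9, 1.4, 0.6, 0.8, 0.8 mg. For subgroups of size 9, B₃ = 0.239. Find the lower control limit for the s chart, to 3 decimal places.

s̄ = (0.6 + 1.2 + 1.2 + 1.0 + 0.9 + 0.6 + 0.9 + 1.4 + 0.6 + 0.8 + 0.8) / 11 = 0.9091
LCL_s = B₃·s̄ = 0.239 × 0.9091 = 0.2173

0.217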